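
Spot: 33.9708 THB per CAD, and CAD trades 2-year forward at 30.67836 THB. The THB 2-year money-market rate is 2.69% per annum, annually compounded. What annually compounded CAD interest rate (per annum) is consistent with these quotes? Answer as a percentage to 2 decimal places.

T = 2 years.
CIP gives F = S · g_THB/g_CAD, so g_THB/g_CAD = 30.67836/33.9708 = 0.9030803.
THB growth factor: (1 + 0.0269)^2 = 1.0545236.
That pins the CAD growth at 1.1676964.
r = 1.1676964^(1/2) − 1 = 0.080600 → 8.06%.

8.06%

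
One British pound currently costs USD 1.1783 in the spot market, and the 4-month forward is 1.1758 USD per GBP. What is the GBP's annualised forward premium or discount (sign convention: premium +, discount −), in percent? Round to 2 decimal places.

T = 4/12 years.
Period premium: (1.1758 − 1.1783)/1.1783 = -0.0021217.
Annualise by dividing by T: -0.0021217 / (4/12) = -0.006365 → -0.64%.

-0.64%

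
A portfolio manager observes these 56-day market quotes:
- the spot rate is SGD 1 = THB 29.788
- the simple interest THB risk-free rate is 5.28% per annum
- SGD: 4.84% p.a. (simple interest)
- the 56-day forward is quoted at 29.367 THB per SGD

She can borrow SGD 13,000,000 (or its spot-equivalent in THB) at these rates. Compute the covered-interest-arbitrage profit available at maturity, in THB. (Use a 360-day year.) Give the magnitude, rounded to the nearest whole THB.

THB 5,779,253

T = 56/360 years.
Invest the SGD and cover forward: 13,000,000 × 1.00752888889 × 29.367 = THB 384,645,311.44.
Convert at spot and invest in THB: 13,000,000 × 29.788 × 1.00821333333 = THB 390,424,564.05.
The quoted forward undervalues SGD, so borrow SGD, convert to THB at spot, deposit the THB at 5.28%, and buy SGD forward at 29.367 to cover the loan.
The gap between the two covered legs is THB 5,779,253.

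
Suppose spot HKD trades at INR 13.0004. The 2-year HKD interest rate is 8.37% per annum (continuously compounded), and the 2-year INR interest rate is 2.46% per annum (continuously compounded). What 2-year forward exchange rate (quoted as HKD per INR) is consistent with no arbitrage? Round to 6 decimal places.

T = 2 years.
INR growth factor: e^(0.0246×2) = 1.0504304.
Growth of 1 HKD over T: e^(0.0837×2) = 1.1822271.
Forward (INR per HKD) = 13.0004 × 1.0504304 / 1.1822271 = 11.55109.
Quoted the other way: 1/11.55109 = 0.086572 HKD per INR.

0.086572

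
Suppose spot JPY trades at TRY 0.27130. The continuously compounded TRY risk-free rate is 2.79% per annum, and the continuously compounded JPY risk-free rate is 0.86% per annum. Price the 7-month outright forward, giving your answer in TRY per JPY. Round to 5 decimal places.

T = 7/12 years.
TRY accumulates by e^(0.0279×7/12) = 1.0164082.
JPY growth factor: e^(0.0086×7/12) = 1.0050293.
So F = 0.2713 × 1.0164082 / 1.0050293 = 0.2743716 (TRY/JPY).

0.27437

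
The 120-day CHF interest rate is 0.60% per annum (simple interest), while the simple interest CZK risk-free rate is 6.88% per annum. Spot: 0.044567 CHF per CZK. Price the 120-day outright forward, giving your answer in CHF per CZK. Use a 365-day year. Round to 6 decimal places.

T = 120/365 years.
CHF accumulates by 1 + 0.0060×120/365 = 1.0019726.
Growth of 1 CZK over T: 1 + 0.0688×120/365 = 1.0226192.
CIP: F = S · (grow CHF)/(grow CZK) = 0.044567 × 1.0019726/1.0226192 = 0.04366720 CHF per CZK.

0.043667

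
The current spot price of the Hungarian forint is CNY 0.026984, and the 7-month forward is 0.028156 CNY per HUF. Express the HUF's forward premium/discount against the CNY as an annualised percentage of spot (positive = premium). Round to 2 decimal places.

+7.45%

T = 7/12 years.
Period premium: (0.028156 − 0.026984)/0.026984 = 0.0434331.
Annualise by dividing by T: 0.0434331 / (7/12) = 0.074457 → 7.45%.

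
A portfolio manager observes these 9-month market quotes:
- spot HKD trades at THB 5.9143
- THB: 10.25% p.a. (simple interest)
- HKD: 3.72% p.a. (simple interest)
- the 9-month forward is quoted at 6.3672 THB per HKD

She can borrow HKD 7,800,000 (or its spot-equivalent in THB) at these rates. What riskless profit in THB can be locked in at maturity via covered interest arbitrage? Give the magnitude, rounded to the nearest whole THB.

THB 1,371,888

T = 9/12 years.
Route A — deposit HKD, sell forward: 7,800,000 × 1.027900 × 6.3672 = THB 51,049,790.06.
Route B — convert at spot, deposit THB: 7,800,000 × 5.9143 × 1.076875 = THB 49,677,902.14.
The quoted forward overvalues HKD, so borrow THB, buy HKD at spot, deposit the HKD at 3.72%, and sell the proceeds forward at 6.3672.
The gap between the two covered legs is THB 1,371,888.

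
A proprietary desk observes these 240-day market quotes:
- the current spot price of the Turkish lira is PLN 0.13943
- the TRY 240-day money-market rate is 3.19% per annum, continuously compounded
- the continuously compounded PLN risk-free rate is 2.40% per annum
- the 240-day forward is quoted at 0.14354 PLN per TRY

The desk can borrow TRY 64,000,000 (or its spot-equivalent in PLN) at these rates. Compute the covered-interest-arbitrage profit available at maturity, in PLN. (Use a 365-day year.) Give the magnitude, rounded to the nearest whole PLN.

T = 240/365 years.
Keep in TRY, deliver into the forward: 64,000,000·1.021196871·0.14354 = PLN 9,381,286.33.
Swap to PLN now, deposit: 64,000,000·0.13943·1.015905997 = PLN 9,065,457.48.
The quoted forward overvalues TRY, so borrow PLN, buy TRY at spot, deposit the TRY at 3.19%, and sell the proceeds forward at 0.14354.
The gap between the two covered legs is PLN 315,829.

PLN 315,829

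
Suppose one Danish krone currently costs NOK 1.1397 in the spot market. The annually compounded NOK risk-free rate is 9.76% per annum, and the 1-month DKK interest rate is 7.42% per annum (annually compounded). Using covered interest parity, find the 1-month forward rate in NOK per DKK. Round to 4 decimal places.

1.1417

T = 1/12 years.
NOK growth factor: (1 + 0.0976)^(1/12) = 1.0077907.
DKK accumulates by (1 + 0.0742)^(1/12) = 1.0059825.
CIP: F = S · (grow NOK)/(grow DKK) = 1.1397 × 1.0077907/1.0059825 = 1.141749 NOK per DKK.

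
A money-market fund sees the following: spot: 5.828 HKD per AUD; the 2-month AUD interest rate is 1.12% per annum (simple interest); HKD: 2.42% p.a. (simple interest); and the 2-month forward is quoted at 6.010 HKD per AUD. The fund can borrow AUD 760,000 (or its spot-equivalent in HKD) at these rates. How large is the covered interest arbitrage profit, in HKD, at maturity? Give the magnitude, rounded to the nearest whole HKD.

T = 2/12 years.
Route A — deposit AUD, sell forward: 760,000 × 1.001866667 × 6.010 = HKD 4,576,126.19.
Route B — convert at spot, deposit HKD: 760,000 × 5.828 × 1.004033333 = HKD 4,447,144.76.
The quoted forward overvalues AUD, so borrow HKD, buy AUD at spot, deposit the AUD at 1.12%, and sell the proceeds forward at 6.010.
Profit = 4,576,126.19 − 4,447,144.76 = HKD 128,981.

HKD 128,981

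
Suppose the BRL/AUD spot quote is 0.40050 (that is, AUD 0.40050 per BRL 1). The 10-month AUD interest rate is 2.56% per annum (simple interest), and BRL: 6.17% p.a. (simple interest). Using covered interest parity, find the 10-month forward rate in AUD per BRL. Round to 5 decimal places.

0.38904

T = 10/12 years.
Growth of 1 AUD over T: 1 + 0.0256×10/12 = 1.0213333.
BRL accumulates by 1 + 0.0617×10/12 = 1.0514167.
CIP: F = S · (grow AUD)/(grow BRL) = 0.4005 × 1.0213333/1.0514167 = 0.3890408 AUD per BRL.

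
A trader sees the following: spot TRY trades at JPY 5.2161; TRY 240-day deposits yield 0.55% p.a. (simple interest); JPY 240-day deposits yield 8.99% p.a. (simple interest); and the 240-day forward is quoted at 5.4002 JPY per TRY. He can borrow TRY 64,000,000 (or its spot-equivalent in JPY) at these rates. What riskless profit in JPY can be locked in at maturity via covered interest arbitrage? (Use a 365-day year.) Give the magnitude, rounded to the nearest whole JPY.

JPY 6,701,205

T = 240/365 years.
Keep in TRY, deliver into the forward: 64,000,000·1.00361643836·5.4002 = JPY 346,862,687.39.
Swap to JPY now, deposit: 64,000,000·5.2161·1.05911232877 = JPY 353,563,892.36.
The quoted forward undervalues TRY, so borrow TRY, convert to JPY at spot, deposit the JPY at 8.99%, and buy TRY forward at 5.4002 to cover the loan.
Profit = 353,563,892.36 − 346,862,687.39 = JPY 6,701,205.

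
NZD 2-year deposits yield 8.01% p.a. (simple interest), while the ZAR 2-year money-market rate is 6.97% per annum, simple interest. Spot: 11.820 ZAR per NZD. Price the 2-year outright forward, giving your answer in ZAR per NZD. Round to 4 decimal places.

11.6081

T = 2 years.
ZAR growth factor: 1 + 0.0697×2 = 1.139400.
NZD accumulates by 1 + 0.0801×2 = 1.160200.
CIP: F = S · (grow ZAR)/(grow NZD) = 11.82 × 1.139400/1.160200 = 11.608092 ZAR per NZD.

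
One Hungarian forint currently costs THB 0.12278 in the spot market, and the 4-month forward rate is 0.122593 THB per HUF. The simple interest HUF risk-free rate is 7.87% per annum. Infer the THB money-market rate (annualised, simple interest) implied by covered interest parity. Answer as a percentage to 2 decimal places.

T = 4/12 years.
By CIP, F/S equals the THB-to-HUF growth ratio: 0.122593/0.12278 = 0.9984770.
HUF growth factor: 1 + 0.0787×4/12 = 1.0262333.
So the THB growth factor = 1.0246703.
r = (1.0246703 − 1)/(4/12) = 0.074011 → 7.40%.

7.40%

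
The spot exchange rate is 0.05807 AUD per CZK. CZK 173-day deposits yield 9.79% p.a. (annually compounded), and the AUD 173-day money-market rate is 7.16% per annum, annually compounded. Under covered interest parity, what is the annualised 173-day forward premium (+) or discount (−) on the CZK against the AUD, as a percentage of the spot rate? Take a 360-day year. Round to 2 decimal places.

T = 173/360 years.
No-arbitrage forward: 0.05807 × 1.0337901 / 1.045906 = 0.05739731 AUD/CZK.
(F − S)/S ÷ T = (0.05739731 − 0.05807)/0.05807/(173/360) = -0.024106 → -2.41%.

-2.41%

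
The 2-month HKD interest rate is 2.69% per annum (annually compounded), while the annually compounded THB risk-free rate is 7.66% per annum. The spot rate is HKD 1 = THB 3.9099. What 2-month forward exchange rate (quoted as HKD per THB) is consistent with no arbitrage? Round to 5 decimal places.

T = 2/12 years.
Growth of 1 THB over T: (1 + 0.0766)^(2/12) = 1.0123773.
HKD accumulates by (1 + 0.0269)^(2/12) = 1.0044339.
Forward (THB per HKD) = 3.9099 × 1.0123773 / 1.0044339 = 3.940821.
Invert for HKD per THB: 1 / 3.940821 = 0.25375.

0.25375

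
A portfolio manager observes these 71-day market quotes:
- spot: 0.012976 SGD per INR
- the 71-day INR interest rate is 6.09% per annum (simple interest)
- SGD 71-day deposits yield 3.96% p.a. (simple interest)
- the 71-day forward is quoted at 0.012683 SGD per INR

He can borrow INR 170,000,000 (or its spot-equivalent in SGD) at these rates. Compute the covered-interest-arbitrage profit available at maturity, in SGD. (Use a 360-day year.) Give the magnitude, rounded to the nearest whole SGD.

T = 71/360 years.
Keep in INR, deliver into the forward: 170,000,000·1.012010833·0.012683 = SGD 2,182,006.68.
Swap to SGD now, deposit: 170,000,000·0.012976·1.007810 = SGD 2,223,148.24.
The quoted forward undervalues INR, so borrow INR, convert to SGD at spot, deposit the SGD at 3.96%, and buy INR forward at 0.012683 to cover the loan.
The gap between the two covered legs is SGD 41,142.

SGD 41,142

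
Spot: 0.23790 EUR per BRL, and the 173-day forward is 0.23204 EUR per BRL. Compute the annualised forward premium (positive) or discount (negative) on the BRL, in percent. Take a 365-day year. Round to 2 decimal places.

T = 173/365 years.
(F − S)/S = (0.23204 − 0.2379)/0.2379 = -0.0246322.
Per annum: -0.0246322 / (173/365) = -0.051970 = -5.20%.

-5.20%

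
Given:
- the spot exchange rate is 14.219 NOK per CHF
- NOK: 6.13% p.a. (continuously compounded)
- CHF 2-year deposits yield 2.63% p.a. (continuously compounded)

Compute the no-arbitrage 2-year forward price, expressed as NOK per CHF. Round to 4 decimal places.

15.2500

T = 2 years.
NOK growth factor: e^(0.0613×2) = 1.13043216.
CHF accumulates by e^(0.0263×2) = 1.05400796.
CIP: F = S · (grow NOK)/(grow CHF) = 14.219 × 1.13043216/1.05400796 = 15.249994 NOK per CHF.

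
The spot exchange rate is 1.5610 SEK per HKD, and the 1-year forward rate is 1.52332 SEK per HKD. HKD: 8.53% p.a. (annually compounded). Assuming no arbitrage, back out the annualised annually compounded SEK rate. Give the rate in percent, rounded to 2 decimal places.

5.91%

T = 1 year.
By CIP, F/S equals the SEK-to-HKD growth ratio: 1.52332/1.561 = 0.9758616.
The HKD side grows by (1 + 0.0853)^1 = 1.085300.
That pins the SEK growth at 1.0591026.
Annualise: 1.0591026^(1/1) − 1 = 0.059103 = 5.91%.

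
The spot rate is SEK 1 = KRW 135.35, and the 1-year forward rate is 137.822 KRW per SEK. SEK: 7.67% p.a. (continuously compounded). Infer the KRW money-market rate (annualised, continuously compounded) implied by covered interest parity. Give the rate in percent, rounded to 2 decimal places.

9.48%

T = 1 year.
F/S = 137.822/135.35 = 1.0182638 = (growth of KRW) / (growth of SEK).
The SEK side grows by e^(0.0767×1) = 1.0797181.
So the KRW growth factor = 1.0994379.
Take logs: ln 1.0994379 / 1 = 0.094799, so 9.48%.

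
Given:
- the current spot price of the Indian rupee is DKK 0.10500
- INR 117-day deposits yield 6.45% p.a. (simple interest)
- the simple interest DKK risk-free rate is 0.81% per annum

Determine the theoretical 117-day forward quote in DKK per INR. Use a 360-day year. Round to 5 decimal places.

0.10311

T = 117/360 years.
DKK growth factor: 1 + 0.0081×117/360 = 1.0026325.
Growth of 1 INR over T: 1 + 0.0645×117/360 = 1.0209625.
CIP: F = S · (grow DKK)/(grow INR) = 0.105 × 1.0026325/1.0209625 = 0.1031149 DKK per INR.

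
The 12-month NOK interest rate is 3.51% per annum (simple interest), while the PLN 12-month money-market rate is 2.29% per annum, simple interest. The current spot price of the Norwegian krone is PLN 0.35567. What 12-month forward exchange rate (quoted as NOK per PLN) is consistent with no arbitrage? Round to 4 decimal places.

2.8451

T = 1 year.
Growth of 1 PLN over T: 1 + 0.0229×1 = 1.022900.
NOK accumulates by 1 + 0.0351×1 = 1.035100.
Forward (PLN per NOK) = 0.35567 × 1.022900 / 1.035100 = 0.3514780.
Quoted the other way: 1/0.3514780 = 2.8451 NOK per PLN.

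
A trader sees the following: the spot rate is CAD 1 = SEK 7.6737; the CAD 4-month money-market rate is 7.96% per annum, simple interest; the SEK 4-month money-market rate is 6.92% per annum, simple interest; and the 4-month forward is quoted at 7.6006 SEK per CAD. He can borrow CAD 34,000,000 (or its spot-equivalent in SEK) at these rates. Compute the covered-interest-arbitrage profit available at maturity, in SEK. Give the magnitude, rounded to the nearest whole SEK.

SEK 1,646,873

T = 4/12 years.
Invest the CAD and cover forward: 34,000,000 × 1.02653333333 × 7.6006 = SEK 265,277,154.61.
Convert at spot and invest in SEK: 34,000,000 × 7.6737 × 1.02306666667 = SEK 266,924,027.12.
The quoted forward undervalues CAD, so borrow CAD, convert to SEK at spot, deposit the SEK at 6.92%, and buy CAD forward at 7.6006 to cover the loan.
The gap between the two covered legs is SEK 1,646,873.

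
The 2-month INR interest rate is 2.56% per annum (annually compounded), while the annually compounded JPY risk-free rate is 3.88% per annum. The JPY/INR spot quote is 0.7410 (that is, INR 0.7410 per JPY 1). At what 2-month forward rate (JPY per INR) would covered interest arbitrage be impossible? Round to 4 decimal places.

T = 2/12 years.
INR growth factor: (1 + 0.0256)^(2/12) = 1.0042219.
Growth of 1 JPY over T: (1 + 0.0388)^(2/12) = 1.0063645.
So F = 0.741 × 1.0042219 / 1.0063645 = 0.7394224 (INR/JPY).
Invert for JPY per INR: 1 / 0.7394224 = 1.3524.

1.3524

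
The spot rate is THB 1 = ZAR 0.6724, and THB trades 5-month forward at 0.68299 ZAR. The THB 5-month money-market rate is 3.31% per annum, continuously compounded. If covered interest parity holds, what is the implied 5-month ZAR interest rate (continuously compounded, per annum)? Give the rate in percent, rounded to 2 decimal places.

T = 5/12 years.
By CIP, F/S equals the ZAR-to-THB growth ratio: 0.68299/0.6724 = 1.0157496.
THB growth factor: e^(0.0331×5/12) = 1.0138872.
So the ZAR growth factor = 1.0298555.
r = ln(1.0298555)/(5/12) = 0.070604 → 7.06%.

7.06%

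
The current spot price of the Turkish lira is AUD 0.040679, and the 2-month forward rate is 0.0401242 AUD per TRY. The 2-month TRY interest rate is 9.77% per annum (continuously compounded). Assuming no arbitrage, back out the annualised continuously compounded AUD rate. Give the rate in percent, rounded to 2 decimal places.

T = 2/12 years.
F/S = 0.0401242/0.040679 = 0.9863615 = (growth of AUD) / (growth of TRY).
TRY growth factor: e^(0.0977×2/12) = 1.0164166.
That pins the AUD growth at 1.0025542.
r = ln(1.0025542)/(2/12) = 0.015306 → 1.53%.

1.53%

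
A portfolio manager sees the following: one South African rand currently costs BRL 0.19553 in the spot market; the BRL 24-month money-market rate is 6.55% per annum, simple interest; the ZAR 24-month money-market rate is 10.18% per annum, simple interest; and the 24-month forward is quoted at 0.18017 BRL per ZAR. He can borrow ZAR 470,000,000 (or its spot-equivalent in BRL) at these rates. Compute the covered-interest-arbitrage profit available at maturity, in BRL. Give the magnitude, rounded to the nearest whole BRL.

BRL 2,017,154

T = 2 years.
Route A — deposit ZAR, sell forward: 470,000,000 × 1.203600 × 0.18017 = BRL 101,920,727.64.
Route B — convert at spot, deposit BRL: 470,000,000 × 0.19553 × 1.131000 = BRL 103,937,882.10.
The quoted forward undervalues ZAR, so borrow ZAR, convert to BRL at spot, deposit the BRL at 6.55%, and buy ZAR forward at 0.18017 to cover the loan.
Profit = 103,937,882.10 − 101,920,727.64 = BRL 2,017,154.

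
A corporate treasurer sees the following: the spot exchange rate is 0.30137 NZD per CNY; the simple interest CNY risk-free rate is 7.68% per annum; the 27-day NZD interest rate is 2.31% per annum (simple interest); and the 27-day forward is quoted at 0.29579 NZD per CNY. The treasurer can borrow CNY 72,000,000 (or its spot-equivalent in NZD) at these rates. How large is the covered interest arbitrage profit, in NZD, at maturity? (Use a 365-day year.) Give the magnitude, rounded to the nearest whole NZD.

NZD 317,848

T = 27/365 years.
Route A — deposit CNY, sell forward: 72,000,000 × 1.0056810959 × 0.29579 = NZD 21,417,869.62.
Route B — convert at spot, deposit NZD: 72,000,000 × 0.30137 × 1.0017087671 = NZD 21,735,717.92.
The quoted forward undervalues CNY, so borrow CNY, convert to NZD at spot, deposit the NZD at 2.31%, and buy CNY forward at 0.29579 to cover the loan.
The gap between the two covered legs is NZD 317,848.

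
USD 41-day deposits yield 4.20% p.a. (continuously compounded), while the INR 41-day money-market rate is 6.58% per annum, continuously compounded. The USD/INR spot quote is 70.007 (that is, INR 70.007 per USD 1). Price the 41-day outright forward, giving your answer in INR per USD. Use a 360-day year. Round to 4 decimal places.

70.1970

T = 41/360 years.
INR growth factor: e^(0.0658×41/360) = 1.00752204.
Growth of 1 USD over T: e^(0.0420×41/360) = 1.00479479.
So F = 70.007 × 1.00752204 / 1.00479479 = 70.197016 (INR/USD).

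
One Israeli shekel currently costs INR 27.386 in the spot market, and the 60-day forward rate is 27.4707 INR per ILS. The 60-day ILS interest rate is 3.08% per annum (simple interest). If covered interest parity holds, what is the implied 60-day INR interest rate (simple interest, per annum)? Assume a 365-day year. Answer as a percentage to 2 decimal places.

T = 60/365 years.
CIP gives F = S · g_INR/g_ILS, so g_INR/g_ILS = 27.4707/27.386 = 1.0030928.
ILS growth factor: 1 + 0.0308×60/365 = 1.005063.
So the INR growth factor = 1.0081715.
(1.0081715 − 1)/T = 0.049710, i.e. 4.97%.

4.97%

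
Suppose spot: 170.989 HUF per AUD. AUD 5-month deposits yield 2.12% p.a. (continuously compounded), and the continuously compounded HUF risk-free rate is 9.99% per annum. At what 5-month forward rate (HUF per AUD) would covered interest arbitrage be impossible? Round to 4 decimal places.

176.6890

T = 5/12 years.
HUF accumulates by e^(0.0999×5/12) = 1.042503467.
Growth of 1 AUD over T: e^(0.0212×5/12) = 1.008872462.
So F = 170.989 × 1.042503467 / 1.008872462 = 176.688959 (HUF/AUD).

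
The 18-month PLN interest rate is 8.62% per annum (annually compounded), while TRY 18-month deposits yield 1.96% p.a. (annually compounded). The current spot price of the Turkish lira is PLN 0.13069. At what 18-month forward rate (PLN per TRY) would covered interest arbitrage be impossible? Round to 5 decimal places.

T = 18/12 years.
Growth of 1 PLN over T: (1 + 0.0862)^(18/12) = 1.1320476.
Growth of 1 TRY over T: (1 + 0.0196)^(18/12) = 1.0295436.
CIP: F = S · (grow PLN)/(grow TRY) = 0.13069 × 1.1320476/1.0295436 = 0.1437018 PLN per TRY.

0.14370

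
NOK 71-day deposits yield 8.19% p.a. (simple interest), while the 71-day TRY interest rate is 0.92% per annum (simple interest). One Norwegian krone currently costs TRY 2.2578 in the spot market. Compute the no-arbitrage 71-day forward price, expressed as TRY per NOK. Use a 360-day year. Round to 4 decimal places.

2.2259

T = 71/360 years.
TRY growth factor: 1 + 0.0092×71/360 = 1.0018144.
NOK accumulates by 1 + 0.0819×71/360 = 1.0161525.
CIP: F = S · (grow TRY)/(grow NOK) = 2.2578 × 1.0018144/1.0161525 = 2.225942 TRY per NOK.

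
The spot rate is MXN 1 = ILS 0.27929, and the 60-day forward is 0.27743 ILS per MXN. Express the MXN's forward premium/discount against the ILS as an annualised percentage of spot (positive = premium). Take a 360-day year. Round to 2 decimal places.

-4.00%

T = 60/360 years.
MXN trades forward at -0.66597% vs spot over the period.
Annualise by dividing by T: -0.0066597 / (60/360) = -0.039958 → -4.00%.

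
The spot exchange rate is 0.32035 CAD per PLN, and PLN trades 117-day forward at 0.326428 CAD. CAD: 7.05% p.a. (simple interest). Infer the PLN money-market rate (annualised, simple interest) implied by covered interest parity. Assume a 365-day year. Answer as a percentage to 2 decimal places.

T = 117/365 years.
By CIP, F/S equals the CAD-to-PLN growth ratio: 0.326428/0.32035 = 1.0189730.
The CAD side grows by 1 + 0.0705×117/365 = 1.0225986.
So the PLN growth factor = 1.0035581.
(1.0035581 − 1)/T = 0.011100, i.e. 1.11%.

1.11%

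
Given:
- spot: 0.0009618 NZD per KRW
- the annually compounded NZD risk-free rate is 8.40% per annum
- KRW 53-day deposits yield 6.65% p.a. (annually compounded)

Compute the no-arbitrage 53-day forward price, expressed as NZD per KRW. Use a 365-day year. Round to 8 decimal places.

0.00096408

T = 53/365 years.
NZD accumulates by (1 + 0.0840)^(53/365) = 1.0117808.
Growth of 1 KRW over T: (1 + 0.0665)^(53/365) = 1.0093925.
Forward (NZD per KRW) = 0.0009618 × 1.0117808 / 1.0093925 = 0.0009640757.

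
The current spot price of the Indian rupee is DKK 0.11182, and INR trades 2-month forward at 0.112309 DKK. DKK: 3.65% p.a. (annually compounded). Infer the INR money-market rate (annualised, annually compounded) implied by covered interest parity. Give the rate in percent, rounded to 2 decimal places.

T = 2/12 years.
By CIP, F/S equals the DKK-to-INR growth ratio: 0.112309/0.11182 = 1.0043731.
The DKK side grows by (1 + 0.0365)^(2/12) = 1.0059928.
That pins the INR growth at 1.0016126.
Annualise: 1.0016126^(12/2) − 1 = 0.009715 = 0.97%.

0.97%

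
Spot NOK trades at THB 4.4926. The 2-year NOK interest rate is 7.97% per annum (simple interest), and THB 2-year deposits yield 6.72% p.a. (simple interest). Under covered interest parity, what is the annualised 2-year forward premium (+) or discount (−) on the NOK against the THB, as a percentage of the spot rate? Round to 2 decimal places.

-1.08%

T = 2 years.
CIP forward (THB per NOK) = 4.4926 × 1.134400/1.159400 = 4.3957266.
(F − S)/S ÷ T = (4.3957266 − 4.4926)/4.4926/2 = -0.010781 → -1.08%.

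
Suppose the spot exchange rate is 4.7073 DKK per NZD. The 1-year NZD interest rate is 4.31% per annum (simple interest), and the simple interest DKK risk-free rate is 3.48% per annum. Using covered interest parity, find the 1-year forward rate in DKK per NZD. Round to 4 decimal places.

4.6698

T = 1 year.
DKK accumulates by 1 + 0.0348×1 = 1.034800.
Growth of 1 NZD over T: 1 + 0.0431×1 = 1.043100.
Forward (DKK per NZD) = 4.7073 × 1.034800 / 1.043100 = 4.669844.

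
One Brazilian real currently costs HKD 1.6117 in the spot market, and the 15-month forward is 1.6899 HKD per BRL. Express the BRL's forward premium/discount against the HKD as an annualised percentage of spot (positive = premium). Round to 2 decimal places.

+3.88%

T = 15/12 years.
BRL trades forward at +4.85202% vs spot over the period.
×(1/T) gives 3.88% p.a.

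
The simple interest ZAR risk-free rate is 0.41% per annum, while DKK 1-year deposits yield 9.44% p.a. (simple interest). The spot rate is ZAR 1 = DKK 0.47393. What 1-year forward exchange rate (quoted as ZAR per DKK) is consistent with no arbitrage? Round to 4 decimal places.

T = 1 year.
DKK growth factor: 1 + 0.0944×1 = 1.094400.
ZAR growth factor: 1 + 0.0041×1 = 1.004100.
Forward (DKK per ZAR) = 0.47393 × 1.094400 / 1.004100 = 0.5165511.
Quoted the other way: 1/0.5165511 = 1.9359 ZAR per DKK.

1.9359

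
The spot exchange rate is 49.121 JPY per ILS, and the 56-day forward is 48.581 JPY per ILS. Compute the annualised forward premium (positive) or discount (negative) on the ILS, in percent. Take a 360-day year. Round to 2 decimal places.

T = 56/360 years.
(F − S)/S = (48.581 − 49.121)/49.121 = -0.0109933.
Per annum: -0.0109933 / (56/360) = -0.070671 = -7.07%.

-7.07%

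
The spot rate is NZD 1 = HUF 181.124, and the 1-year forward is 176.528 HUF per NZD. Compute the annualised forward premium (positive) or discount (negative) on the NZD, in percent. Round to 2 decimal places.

-2.54%

T = 1 year.
Period premium: (176.528 − 181.124)/181.124 = -0.0253749.
Per annum: -0.0253749 / 1 = -0.025375 = -2.54%.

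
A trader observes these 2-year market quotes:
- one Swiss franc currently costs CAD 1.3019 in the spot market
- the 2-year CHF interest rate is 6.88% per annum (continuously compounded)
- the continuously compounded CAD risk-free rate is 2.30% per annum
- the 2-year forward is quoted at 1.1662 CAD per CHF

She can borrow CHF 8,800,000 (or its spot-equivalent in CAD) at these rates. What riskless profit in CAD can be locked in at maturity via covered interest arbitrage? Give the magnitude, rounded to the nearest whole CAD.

T = 2 years.
Route A — deposit CHF, sell forward: 8,800,000 × 1.1475164519 × 1.1662 = CAD 11,776,456.44.
Route B — convert at spot, deposit CAD: 8,800,000 × 1.3019 × 1.047074411 = CAD 11,996,038.35.
The quoted forward undervalues CHF, so borrow CHF, convert to CAD at spot, deposit the CAD at 2.30%, and buy CHF forward at 1.1662 to cover the loan.
Arbitrage profit = |11,776,456.44 − 11,996,038.35| = CAD 219,582.

CAD 219,582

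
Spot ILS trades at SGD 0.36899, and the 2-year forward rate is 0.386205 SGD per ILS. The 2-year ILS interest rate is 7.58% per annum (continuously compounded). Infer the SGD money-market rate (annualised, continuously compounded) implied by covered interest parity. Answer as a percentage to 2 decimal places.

9.86%

T = 2 years.
F/S = 0.386205/0.36899 = 1.0466544 = (growth of SGD) / (growth of ILS).
ILS growth factor: e^(0.0758×2) = 1.1636947.
Hence g_SGD = 1.2179862.
Take logs: ln 1.2179862 / 2 = 0.098599, so 9.86%.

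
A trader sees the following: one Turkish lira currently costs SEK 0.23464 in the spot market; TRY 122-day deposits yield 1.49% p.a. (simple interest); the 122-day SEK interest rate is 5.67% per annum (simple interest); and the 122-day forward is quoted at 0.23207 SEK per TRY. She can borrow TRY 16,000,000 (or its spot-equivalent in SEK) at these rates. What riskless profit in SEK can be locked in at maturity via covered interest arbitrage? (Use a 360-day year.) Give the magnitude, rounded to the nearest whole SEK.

T = 122/360 years.
Keep in TRY, deliver into the forward: 16,000,000·1.005049444·0.23207 = SEK 3,731,869.19.
Swap to SEK now, deposit: 16,000,000·0.23464·1.019215 = SEK 3,826,377.72.
The quoted forward undervalues TRY, so borrow TRY, convert to SEK at spot, deposit the SEK at 5.67%, and buy TRY forward at 0.23207 to cover the loan.
The gap between the two covered legs is SEK 94,509.

SEK 94,509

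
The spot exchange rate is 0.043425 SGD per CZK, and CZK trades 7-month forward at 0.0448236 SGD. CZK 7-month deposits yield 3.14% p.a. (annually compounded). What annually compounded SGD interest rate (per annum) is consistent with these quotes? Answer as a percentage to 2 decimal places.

8.90%

T = 7/12 years.
F/S = 0.0448236/0.043425 = 1.0322073 = (growth of SGD) / (growth of CZK).
The CZK side grows by (1 + 0.0314)^(7/12) = 1.0181986.
That pins the SGD growth at 1.050992.
Annualise: 1.050992^(12/7) − 1 = 0.088999 = 8.90%.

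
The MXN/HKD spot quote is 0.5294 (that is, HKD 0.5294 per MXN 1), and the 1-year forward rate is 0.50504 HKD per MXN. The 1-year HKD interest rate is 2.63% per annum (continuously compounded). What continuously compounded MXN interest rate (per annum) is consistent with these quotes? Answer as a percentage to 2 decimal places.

7.34%

T = 1 year.
F/S = 0.50504/0.5294 = 0.9539856 = (growth of HKD) / (growth of MXN).
The HKD side grows by e^(0.0263×1) = 1.0266489.
That pins the MXN growth at 1.0761681.
Take logs: ln 1.0761681 / 1 = 0.073407, so 7.34%.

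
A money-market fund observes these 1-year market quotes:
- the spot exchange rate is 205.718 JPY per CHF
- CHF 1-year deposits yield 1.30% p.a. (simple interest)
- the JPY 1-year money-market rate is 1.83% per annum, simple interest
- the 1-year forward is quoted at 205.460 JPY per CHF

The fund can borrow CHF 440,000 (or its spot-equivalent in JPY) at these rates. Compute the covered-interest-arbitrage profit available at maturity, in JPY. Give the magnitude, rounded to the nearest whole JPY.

T = 1 year.
Invest the CHF and cover forward: 440,000 × 1.013000 × 205.460 = JPY 91,577,631.20.
Convert at spot and invest in JPY: 440,000 × 205.718 × 1.018300 = JPY 92,172,361.34.
The quoted forward undervalues CHF, so borrow CHF, convert to JPY at spot, deposit the JPY at 1.83%, and buy CHF forward at 205.460 to cover the loan.
Profit = 92,172,361.34 − 91,577,631.20 = JPY 594,730.

JPY 594,730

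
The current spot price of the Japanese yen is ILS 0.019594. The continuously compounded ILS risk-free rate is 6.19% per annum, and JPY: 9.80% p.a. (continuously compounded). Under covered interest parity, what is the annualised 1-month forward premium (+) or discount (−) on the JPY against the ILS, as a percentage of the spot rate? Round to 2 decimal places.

T = 1/12 years.
F = S · g_ILS/g_JPY = 0.019594 × 1.0051717/1.0082001 = 0.019535144.
Annualised premium = (F − S)/S × (1/T) = (0.019535144 − 0.019594)/0.019594 ÷ (1/12) = -3.60%.

-3.60%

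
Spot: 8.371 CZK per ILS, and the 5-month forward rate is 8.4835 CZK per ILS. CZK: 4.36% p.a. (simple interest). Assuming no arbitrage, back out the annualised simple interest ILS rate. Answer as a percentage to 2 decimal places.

T = 5/12 years.
By CIP, F/S equals the CZK-to-ILS growth ratio: 8.4835/8.371 = 1.0134393.
The CZK side grows by 1 + 0.0436×5/12 = 1.0181667.
That pins the ILS growth at 1.0046647.
(1.0046647 − 1)/T = 0.011195, i.e. 1.12%.

1.12%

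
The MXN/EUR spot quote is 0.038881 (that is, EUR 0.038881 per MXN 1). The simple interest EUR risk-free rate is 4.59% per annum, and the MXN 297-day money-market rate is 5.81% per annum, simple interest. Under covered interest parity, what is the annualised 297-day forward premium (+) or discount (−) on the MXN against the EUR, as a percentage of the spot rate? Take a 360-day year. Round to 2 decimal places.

-1.16%

T = 297/360 years.
F = S · g_EUR/g_MXN = 0.038881 × 1.0378675/1.0479325 = 0.038507563.
(F − S)/S ÷ T = (0.038507563 − 0.038881)/0.038881/(297/360) = -0.011642 → -1.16%.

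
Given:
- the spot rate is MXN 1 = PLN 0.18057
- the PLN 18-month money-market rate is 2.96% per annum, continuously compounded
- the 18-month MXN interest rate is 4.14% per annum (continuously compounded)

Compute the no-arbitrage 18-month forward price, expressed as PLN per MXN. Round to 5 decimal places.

T = 18/12 years.
PLN accumulates by e^(0.0296×18/12) = 1.0454004.
Growth of 1 MXN over T: e^(0.0414×18/12) = 1.0640687.
CIP: F = S · (grow PLN)/(grow MXN) = 0.18057 × 1.0454004/1.0640687 = 0.1774020 PLN per MXN.

0.17740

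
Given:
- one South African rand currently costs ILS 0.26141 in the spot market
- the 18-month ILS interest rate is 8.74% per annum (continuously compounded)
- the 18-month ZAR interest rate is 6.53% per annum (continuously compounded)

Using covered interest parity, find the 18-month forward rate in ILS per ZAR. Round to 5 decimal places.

T = 18/12 years.
Growth of 1 ILS over T: e^(0.0874×18/12) = 1.1400818.
Growth of 1 ZAR over T: e^(0.0653×18/12) = 1.1029076.
So F = 0.26141 × 1.1400818 / 1.1029076 = 0.2702210 (ILS/ZAR).

0.27022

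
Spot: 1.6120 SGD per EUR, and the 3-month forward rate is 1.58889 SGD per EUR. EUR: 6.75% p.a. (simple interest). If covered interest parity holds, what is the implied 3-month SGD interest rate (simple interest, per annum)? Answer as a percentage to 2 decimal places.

T = 3/12 years.
F/S = 1.58889/1.612 = 0.9856638 = (growth of SGD) / (growth of EUR).
The EUR side grows by 1 + 0.0675×3/12 = 1.016875.
Hence g_SGD = 1.0022969.
(1.0022969 − 1)/T = 0.009188, i.e. 0.92%.

0.92%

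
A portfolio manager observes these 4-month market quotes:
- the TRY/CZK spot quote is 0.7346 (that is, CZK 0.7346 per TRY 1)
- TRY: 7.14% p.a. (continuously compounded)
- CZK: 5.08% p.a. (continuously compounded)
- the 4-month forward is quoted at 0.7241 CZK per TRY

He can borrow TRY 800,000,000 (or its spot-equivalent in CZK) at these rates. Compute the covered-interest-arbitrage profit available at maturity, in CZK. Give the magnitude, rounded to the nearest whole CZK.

T = 4/12 years.
Invest the TRY and cover forward: 800,000,000 × 1.02408548031 × 0.7241 = CZK 593,232,237.03.
Convert at spot and invest in CZK: 800,000,000 × 0.7346 × 1.0170775149 = CZK 597,716,113.96.
The quoted forward undervalues TRY, so borrow TRY, convert to CZK at spot, deposit the CZK at 5.08%, and buy TRY forward at 0.7241 to cover the loan.
Profit = 597,716,113.96 − 593,232,237.03 = CZK 4,483,877.

CZK 4,483,877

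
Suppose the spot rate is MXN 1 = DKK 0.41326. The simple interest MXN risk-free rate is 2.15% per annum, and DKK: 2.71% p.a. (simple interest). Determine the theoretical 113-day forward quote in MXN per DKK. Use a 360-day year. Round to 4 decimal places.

T = 113/360 years.
DKK accumulates by 1 + 0.0271×113/360 = 1.0085064.
Growth of 1 MXN over T: 1 + 0.0215×113/360 = 1.0067486.
Forward (DKK per MXN) = 0.41326 × 1.0085064 / 1.0067486 = 0.4139816.
Invert for MXN per DKK: 1 / 0.4139816 = 2.4156.

2.4156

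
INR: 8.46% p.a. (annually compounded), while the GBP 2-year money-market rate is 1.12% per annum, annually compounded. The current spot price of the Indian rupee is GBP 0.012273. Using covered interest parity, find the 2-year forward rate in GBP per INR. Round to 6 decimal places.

T = 2 years.
GBP accumulates by (1 + 0.0112)^2 = 1.0225254.
INR accumulates by (1 + 0.0846)^2 = 1.1763572.
So F = 0.012273 × 1.0225254 / 1.1763572 = 0.01066806 (GBP/INR).

0.010668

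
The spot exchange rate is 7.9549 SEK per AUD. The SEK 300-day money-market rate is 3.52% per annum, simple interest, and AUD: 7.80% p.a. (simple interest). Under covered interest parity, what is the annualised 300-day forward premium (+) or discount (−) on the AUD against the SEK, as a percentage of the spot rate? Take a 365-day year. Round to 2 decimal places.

-4.02%

T = 300/365 years.
No-arbitrage forward: 7.9549 × 1.0289315 / 1.0641096 = 7.6919212 SEK/AUD.
Annualised premium = (F − S)/S × (1/T) = (7.6919212 − 7.9549)/7.9549 ÷ (300/365) = -4.02%.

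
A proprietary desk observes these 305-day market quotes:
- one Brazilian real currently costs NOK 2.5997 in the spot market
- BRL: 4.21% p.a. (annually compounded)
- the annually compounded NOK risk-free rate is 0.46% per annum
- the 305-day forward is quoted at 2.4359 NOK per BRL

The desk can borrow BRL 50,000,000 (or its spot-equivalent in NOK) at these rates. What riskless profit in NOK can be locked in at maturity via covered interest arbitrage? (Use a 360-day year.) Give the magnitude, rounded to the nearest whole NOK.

NOK 4,365,962

T = 305/360 years.
Route A — deposit BRL, sell forward: 50,000,000 × 1.03555516278 × 2.4359 = NOK 126,125,441.05.
Route B — convert at spot, deposit NOK: 50,000,000 × 2.5997 × 1.0038958552 = NOK 130,491,402.74.
The quoted forward undervalues BRL, so borrow BRL, convert to NOK at spot, deposit the NOK at 0.46%, and buy BRL forward at 2.4359 to cover the loan.
Profit = 130,491,402.74 − 126,125,441.05 = NOK 4,365,962.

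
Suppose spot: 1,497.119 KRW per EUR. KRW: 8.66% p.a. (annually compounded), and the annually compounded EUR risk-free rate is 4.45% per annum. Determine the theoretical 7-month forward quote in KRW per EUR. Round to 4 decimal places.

T = 7/12 years.
KRW accumulates by (1 + 0.0866)^(7/12) = 1.0496406916.
Growth of 1 EUR over T: (1 + 0.0445)^(7/12) = 1.0257226031.
Forward (KRW per EUR) = 1497.119 × 1.0496406916 / 1.0257226031 = 1532.029242.

1532.0292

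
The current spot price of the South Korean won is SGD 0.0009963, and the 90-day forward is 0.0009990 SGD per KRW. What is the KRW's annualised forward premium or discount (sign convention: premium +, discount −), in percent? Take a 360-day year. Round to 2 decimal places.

+1.08%

T = 90/360 years.
Period premium: (0.0009990 − 0.0009963)/0.0009963 = 0.0027100.
×(1/T) gives 1.08% p.a.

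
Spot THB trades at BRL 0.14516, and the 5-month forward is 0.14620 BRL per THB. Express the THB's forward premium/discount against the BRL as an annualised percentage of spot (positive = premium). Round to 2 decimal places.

T = 5/12 years.
Period premium: (0.14620 − 0.14516)/0.14516 = 0.0071645.
×(1/T) gives 1.72% p.a.

+1.72%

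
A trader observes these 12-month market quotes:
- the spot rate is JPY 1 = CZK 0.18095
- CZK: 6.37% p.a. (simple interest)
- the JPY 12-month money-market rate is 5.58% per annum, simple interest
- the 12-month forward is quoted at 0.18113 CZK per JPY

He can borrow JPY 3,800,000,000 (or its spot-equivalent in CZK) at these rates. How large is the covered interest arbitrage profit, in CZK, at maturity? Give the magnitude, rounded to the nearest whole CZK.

CZK 4,709,952

T = 1 year.
Invest the JPY and cover forward: 3,800,000,000 × 1.055800 × 0.18113 = CZK 726,700,805.20.
Convert at spot and invest in CZK: 3,800,000,000 × 0.18095 × 1.063700 = CZK 731,410,757.00.
The quoted forward undervalues JPY, so borrow JPY, convert to CZK at spot, deposit the CZK at 6.37%, and buy JPY forward at 0.18113 to cover the loan.
Arbitrage profit = |726,700,805.20 − 731,410,757.00| = CZK 4,709,952.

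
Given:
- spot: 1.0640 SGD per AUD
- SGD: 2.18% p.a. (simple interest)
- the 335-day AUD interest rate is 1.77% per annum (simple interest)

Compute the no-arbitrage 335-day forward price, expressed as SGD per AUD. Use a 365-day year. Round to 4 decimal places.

1.0679

T = 335/365 years.
Growth of 1 SGD over T: 1 + 0.0218×335/365 = 1.0200082.
Growth of 1 AUD over T: 1 + 0.0177×335/365 = 1.0162452.
Forward (SGD per AUD) = 1.064 × 1.0200082 / 1.0162452 = 1.067940.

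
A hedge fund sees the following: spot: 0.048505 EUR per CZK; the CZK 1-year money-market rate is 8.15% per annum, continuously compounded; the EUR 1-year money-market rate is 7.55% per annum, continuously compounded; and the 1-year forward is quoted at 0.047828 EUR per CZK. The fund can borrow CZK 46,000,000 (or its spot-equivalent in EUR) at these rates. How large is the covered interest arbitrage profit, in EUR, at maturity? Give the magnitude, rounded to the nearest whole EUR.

EUR 19,306

T = 1 year.
Keep in CZK, deliver into the forward: 46,000,000·1.084913218·0.047828 = EUR 2,386,904.55.
Swap to EUR now, deposit: 46,000,000·0.048505·1.078423228 = EUR 2,406,210.26.
The quoted forward undervalues CZK, so borrow CZK, convert to EUR at spot, deposit the EUR at 7.55%, and buy CZK forward at 0.047828 to cover the loan.
Arbitrage profit = |2,386,904.55 − 2,406,210.26| = EUR 19,306.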